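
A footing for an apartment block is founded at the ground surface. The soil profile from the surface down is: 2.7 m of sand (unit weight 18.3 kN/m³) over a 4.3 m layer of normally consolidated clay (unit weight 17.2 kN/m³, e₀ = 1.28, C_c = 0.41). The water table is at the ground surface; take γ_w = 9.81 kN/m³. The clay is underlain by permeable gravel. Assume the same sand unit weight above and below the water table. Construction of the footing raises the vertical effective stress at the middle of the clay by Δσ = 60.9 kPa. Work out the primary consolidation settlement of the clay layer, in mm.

Mid-depth of clay below the ground surface: z = 2.7 + 4.3/2 = 4.85 m.
Total vertical stress at mid-clay: σ_v = 18.3×2.7 + 17.2×2.15 = 86.39 kPa.
Pore pressure: u = 9.81×(4.85 − 0) = 47.578 kPa.
Initial effective stress: σ'_0 = σ_v − u = 86.39 − 47.578 = 38.812 kPa.
Final effective stress: σ'_f = σ'_0 + Δσ = 38.812 + 60.9 = 99.712 kPa.
Normally consolidated clay, so the full stress increment lies on the virgin compression line:
S_c = C_c·H/(1+e₀)·log₁₀(σ'_f/σ'_0) = 0.41×4.3/(1+1.28)×log₁₀(99.712/38.812)
    = 0.77325 × 0.40978 = 0.3169 m

S_c ≈ 317 mm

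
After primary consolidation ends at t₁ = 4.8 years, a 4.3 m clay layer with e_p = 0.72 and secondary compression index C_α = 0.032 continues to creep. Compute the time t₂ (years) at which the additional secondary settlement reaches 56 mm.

S_s = C_α·H/(1+e_p)·log₁₀(t₂/t₁) ⇒ log₁₀(t₂/t₁) = S_s·(1+e_p)/(C_α·H).
log₁₀(t₂/t₁) = 0.056 × (1+0.72) / (0.032×4.3) = 0.7
t₂ = t₁ × 10^0.7 = 4.8 × 5.012 = 24.06 years

t₂ ≈ 24.1 years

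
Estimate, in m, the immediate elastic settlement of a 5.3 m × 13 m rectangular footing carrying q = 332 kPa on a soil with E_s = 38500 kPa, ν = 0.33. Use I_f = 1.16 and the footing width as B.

Immediate (elastic) settlement: S_e = q·B·(1−ν²)/E_s · I_f.
S_e = 332 × 5.3 × (1 − 0.33²) / 38500 × 1.16
    = 332 × 5.3 × 0.8911 / 38500 × 1.16
    = 0.04724 m

S_e ≈ 0.0472 m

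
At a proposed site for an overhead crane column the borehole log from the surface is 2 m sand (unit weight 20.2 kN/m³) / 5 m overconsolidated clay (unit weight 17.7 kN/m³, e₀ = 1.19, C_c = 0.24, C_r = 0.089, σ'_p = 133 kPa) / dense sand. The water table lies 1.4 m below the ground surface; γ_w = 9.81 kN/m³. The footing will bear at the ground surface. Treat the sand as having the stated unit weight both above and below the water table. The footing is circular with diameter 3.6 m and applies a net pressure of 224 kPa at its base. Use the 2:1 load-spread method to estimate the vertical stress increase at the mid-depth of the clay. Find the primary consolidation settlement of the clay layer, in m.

Mid-depth of clay below the ground surface: z = 2 + 5/2 = 4.5 m.
Total vertical stress at mid-clay: σ_v = 20.2×2 + 17.7×2.5 = 84.65 kPa.
Pore pressure: u = 9.81×(4.5 − 1.4) = 30.411 kPa.
Initial effective stress: σ'_0 = σ_v − u = 84.65 − 30.411 = 54.239 kPa.
Stress increase at mid-clay by the 2:1 spreading method:
Δσ ≈ qD²/(D+z)² = 224×3.6²/(3.6+4.5)² = 44.247 kPa
Final effective stress: σ'_f = 54.239 + 44.247 = 98.486 kPa.
σ'_f = 98.486 ≤ σ'_p = 133 kPa, so the clay remains overconsolidated and only the recompression index applies:
S_c = C_r·H/(1+e₀)·log₁₀(σ'_f/σ'_0) = 0.089×5/2.19×log₁₀(98.486/54.239)
    = 0.2032 × 0.25906 = 0.05264 m

S_c ≈ 0.0526 m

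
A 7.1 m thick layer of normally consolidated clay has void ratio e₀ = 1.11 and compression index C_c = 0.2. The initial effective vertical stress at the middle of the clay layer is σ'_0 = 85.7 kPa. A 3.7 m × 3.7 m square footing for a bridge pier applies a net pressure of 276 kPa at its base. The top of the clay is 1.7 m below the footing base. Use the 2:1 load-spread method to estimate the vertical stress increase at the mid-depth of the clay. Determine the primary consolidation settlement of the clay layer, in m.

Mid-depth of clay below the footing base: z = 1.7 + 7.1/2 = 5.25 m.
Stress increase at mid-clay by the 2:1 spreading method:
Δσ = qBL/((B+z)(L+z)) = 276×3.7×3.7/((3.7+5.25)(3.7+5.25)) = 47.17 kPa
Final effective stress: σ'_f = σ'_0 + Δσ = 85.7 + 47.17 = 132.87 kPa.
Normally consolidated clay, so the full stress increment lies on the virgin compression line:
S_c = C_c·H/(1+e₀)·log₁₀(σ'_f/σ'_0) = 0.2×7.1/(1+1.11)×log₁₀(132.87/85.7)
    = 0.67299 × 0.19045 = 0.1282 m

S_c ≈ 0.128 m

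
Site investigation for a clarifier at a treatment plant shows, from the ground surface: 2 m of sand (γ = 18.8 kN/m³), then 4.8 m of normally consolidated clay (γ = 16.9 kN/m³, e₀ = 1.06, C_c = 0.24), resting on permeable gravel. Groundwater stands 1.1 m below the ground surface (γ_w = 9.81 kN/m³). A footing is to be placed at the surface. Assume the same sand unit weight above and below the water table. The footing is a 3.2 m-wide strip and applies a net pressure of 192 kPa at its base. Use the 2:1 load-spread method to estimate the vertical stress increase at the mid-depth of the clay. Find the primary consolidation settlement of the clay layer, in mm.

Mid-depth of clay below the ground surface: z = 2 + 4.8/2 = 4.4 m.
Total vertical stress at mid-clay: σ_v = 18.8×2 + 16.9×2.4 = 78.16 kPa.
Pore pressure: u = 9.81×(4.4 − 1.1) = 32.373 kPa.
Initial effective stress: σ'_0 = σ_v − u = 78.16 − 32.373 = 45.787 kPa.
Stress increase at mid-clay by the 2:1 spreading method:
Δσ = qB/(B+z) = 192×3.2/(3.2+4.4) = 80.842 kPa
Final effective stress: σ'_f = σ'_0 + Δσ = 45.787 + 80.842 = 126.63 kPa.
Normally consolidated clay, so the full stress increment lies on the virgin compression line:
S_c = C_c·H/(1+e₀)·log₁₀(σ'_f/σ'_0) = 0.24×4.8/(1+1.06)×log₁₀(126.63/45.787)
    = 0.55922 × 0.44179 = 0.2471 m

S_c ≈ 247 mm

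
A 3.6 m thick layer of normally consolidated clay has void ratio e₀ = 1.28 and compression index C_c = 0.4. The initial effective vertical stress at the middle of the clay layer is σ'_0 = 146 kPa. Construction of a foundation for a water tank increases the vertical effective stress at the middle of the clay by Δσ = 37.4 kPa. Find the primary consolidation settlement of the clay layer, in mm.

Final effective stress: σ'_f = σ'_0 + Δσ = 146 + 37.4 = 183.4 kPa.
Normally consolidated clay, so the full stress increment lies on the virgin compression line:
S_c = C_c·H/(1+e₀)·log₁₀(σ'_f/σ'_0) = 0.4×3.6/(1+1.28)×log₁₀(183.4/146)
    = 0.63158 × 0.099046 = 0.06256 m

S_c ≈ 62.6 mm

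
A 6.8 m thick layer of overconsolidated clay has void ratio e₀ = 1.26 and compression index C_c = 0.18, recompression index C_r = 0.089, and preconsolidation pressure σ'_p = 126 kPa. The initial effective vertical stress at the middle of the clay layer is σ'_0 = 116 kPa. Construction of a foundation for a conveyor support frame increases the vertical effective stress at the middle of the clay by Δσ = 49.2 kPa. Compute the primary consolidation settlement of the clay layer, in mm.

S_c ≈ 73.3 mm

Final effective stress: σ'_f = 116 + 49.2 = 165.2 kPa.
σ'_f = 165.2 > σ'_p = 126 kPa, so the stress path crosses the preconsolidation pressure — recompression up to σ'_p, then virgin compression beyond:
S_c = H/(1+e₀)·[C_r·log₁₀(σ'_p/σ'_0) + C_c·log₁₀(σ'_f/σ'_p)]
    = 6.8/2.26 × [0.089×log₁₀(126/116) + 0.18×log₁₀(165.2/126)]
    = 3.0088 × [0.0031962 + 0.021175] = 0.07333 m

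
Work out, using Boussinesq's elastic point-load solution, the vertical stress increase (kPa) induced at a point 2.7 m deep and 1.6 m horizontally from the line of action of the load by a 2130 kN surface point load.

Δσ_z ≈ 65.7 kPa

Boussinesq vertical stress below a point load on an elastic half-space:
Δσ_z = 3P/(2πz²) · [1 + (r/z)²]^(−5/2)
r/z = 1.6/2.7 = 0.59259; [1+(r/z)²]^(−5/2) = 0.47122.
Δσ_z = 3×2130/(2π×2.7²) × 0.47122 = 139.51 × 0.47122 = 65.74 kPa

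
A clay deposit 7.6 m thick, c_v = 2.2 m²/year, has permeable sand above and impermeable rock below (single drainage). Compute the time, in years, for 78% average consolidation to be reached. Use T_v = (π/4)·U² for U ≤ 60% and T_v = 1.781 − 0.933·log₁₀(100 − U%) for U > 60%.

t ≈ 13.9 years

Drainage path length: H_d = H = 7.6 m (single drainage).
U > 60%: T_v = 1.781 − 0.933·log₁₀(100 − 78) = 0.52852.
t = T_v·H_d²/c_v = 0.52852×7.6²/2.2 = 13.88 years.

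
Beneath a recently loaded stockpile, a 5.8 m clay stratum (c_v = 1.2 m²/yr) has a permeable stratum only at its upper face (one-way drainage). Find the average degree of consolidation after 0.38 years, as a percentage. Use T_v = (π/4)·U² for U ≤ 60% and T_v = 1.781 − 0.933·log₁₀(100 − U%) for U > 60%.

U ≈ 13.1 %

Drainage path length: H_d = H = 5.8 m (single drainage).
T_v = c_v·t/H_d² = 1.2×0.38/5.8² = 0.013555.
T_v = 0.013555 corresponds to the U ≤ 60% branch:
U = √(4T_v/π) = 0.1314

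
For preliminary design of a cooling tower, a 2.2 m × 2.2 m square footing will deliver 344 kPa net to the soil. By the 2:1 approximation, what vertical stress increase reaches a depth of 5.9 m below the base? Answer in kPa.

By the 2:1 method the load spreads at 1 horizontal : 2 vertical, so at depth z the loaded area has grown by z in each plan dimension:
Δσ = qBL/((B+z)(L+z)) = 344×2.2×2.2/((2.2+5.9)(2.2+5.9)) = 25.377 kPa

Δσ_z ≈ 25.4 kPa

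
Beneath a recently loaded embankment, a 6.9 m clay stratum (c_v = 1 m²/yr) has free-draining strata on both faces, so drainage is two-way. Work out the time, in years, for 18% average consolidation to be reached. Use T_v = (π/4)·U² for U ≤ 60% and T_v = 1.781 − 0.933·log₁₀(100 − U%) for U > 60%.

t ≈ 0.303 years

Drainage path length: H_d = H/2 = 3.45 m (double drainage).
U ≤ 60%: T_v = (π/4)·U² = (π/4)×0.18² = 0.025447.
t = T_v·H_d²/c_v = 0.025447×3.45²/1 = 0.3029 years.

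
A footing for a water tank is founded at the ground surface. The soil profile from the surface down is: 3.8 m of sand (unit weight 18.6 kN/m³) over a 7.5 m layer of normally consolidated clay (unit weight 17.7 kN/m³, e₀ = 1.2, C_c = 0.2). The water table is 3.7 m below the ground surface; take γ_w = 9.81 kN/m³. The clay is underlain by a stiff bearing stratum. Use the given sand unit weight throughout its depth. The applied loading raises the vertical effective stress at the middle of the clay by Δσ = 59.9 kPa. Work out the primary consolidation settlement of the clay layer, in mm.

Mid-depth of clay below the ground surface: z = 3.8 + 7.5/2 = 7.55 m.
Total vertical stress at mid-clay: σ_v = 18.6×3.8 + 17.7×3.75 = 137.06 kPa.
Pore pressure: u = 9.81×(7.55 − 3.7) = 37.769 kPa.
Initial effective stress: σ'_0 = σ_v − u = 137.06 − 37.769 = 99.291 kPa.
Final effective stress: σ'_f = σ'_0 + Δσ = 99.291 + 59.9 = 159.19 kPa.
Normally consolidated clay, so the full stress increment lies on the virgin compression line:
S_c = C_c·H/(1+e₀)·log₁₀(σ'_f/σ'_0) = 0.2×7.5/(1+1.2)×log₁₀(159.19/99.291)
    = 0.68182 × 0.20501 = 0.1398 m

S_c ≈ 140 mm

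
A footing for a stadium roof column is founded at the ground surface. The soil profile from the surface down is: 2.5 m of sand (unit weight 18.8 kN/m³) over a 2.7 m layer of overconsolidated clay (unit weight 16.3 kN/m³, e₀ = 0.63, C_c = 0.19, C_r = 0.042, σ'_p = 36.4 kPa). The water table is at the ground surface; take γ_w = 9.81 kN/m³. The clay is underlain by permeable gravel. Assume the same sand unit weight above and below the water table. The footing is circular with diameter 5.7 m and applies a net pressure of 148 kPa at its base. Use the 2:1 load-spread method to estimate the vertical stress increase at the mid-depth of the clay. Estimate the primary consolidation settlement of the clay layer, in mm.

S_c ≈ 119 mm

Mid-depth of clay below the ground surface: z = 2.5 + 2.7/2 = 3.85 m.
Total vertical stress at mid-clay: σ_v = 18.8×2.5 + 16.3×1.35 = 69.005 kPa.
Pore pressure: u = 9.81×(3.85 − 0) = 37.769 kPa.
Initial effective stress: σ'_0 = σ_v − u = 69.005 − 37.769 = 31.236 kPa.
Stress increase at mid-clay by the 2:1 spreading method:
Δσ ≈ qD²/(D+z)² = 148×5.7²/(5.7+3.85)² = 52.724 kPa
Final effective stress: σ'_f = 31.236 + 52.724 = 83.96 kPa.
σ'_f = 83.96 > σ'_p = 36.4 kPa, so the stress path crosses the preconsolidation pressure — recompression up to σ'_p, then virgin compression beyond:
S_c = H/(1+e₀)·[C_r·log₁₀(σ'_p/σ'_0) + C_c·log₁₀(σ'_f/σ'_p)]
    = 2.7/1.63 × [0.042×log₁₀(36.4/31.236) + 0.19×log₁₀(83.96/36.4)]
    = 1.6564 × [0.0027907 + 0.068964] = 0.1189 m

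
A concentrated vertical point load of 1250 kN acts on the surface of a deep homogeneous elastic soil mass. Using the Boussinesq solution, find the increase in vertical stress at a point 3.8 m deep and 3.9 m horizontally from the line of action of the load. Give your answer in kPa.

Boussinesq vertical stress below a point load on an elastic half-space:
Δσ_z = 3P/(2πz²) · [1 + (r/z)²]^(−5/2)
r/z = 3.9/3.8 = 1.0263; [1+(r/z)²]^(−5/2) = 0.16552.
Δσ_z = 3×1250/(2π×3.8²) × 0.16552 = 41.332 × 0.16552 = 6.841 kPa

Δσ_z ≈ 6.84 kPa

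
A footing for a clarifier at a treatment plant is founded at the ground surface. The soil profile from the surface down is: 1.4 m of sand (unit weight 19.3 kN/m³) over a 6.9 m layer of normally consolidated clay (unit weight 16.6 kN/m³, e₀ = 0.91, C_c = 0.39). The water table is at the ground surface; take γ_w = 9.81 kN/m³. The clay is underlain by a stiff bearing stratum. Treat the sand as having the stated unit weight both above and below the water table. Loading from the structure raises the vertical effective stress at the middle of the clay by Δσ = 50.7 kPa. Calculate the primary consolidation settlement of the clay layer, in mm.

S_c ≈ 531 mm

Mid-depth of clay below the ground surface: z = 1.4 + 6.9/2 = 4.85 m.
Total vertical stress at mid-clay: σ_v = 19.3×1.4 + 16.6×3.45 = 84.29 kPa.
Pore pressure: u = 9.81×(4.85 − 0) = 47.578 kPa.
Initial effective stress: σ'_0 = σ_v − u = 84.29 − 47.578 = 36.712 kPa.
Final effective stress: σ'_f = σ'_0 + Δσ = 36.712 + 50.7 = 87.412 kPa.
Normally consolidated clay, so the full stress increment lies on the virgin compression line:
S_c = C_c·H/(1+e₀)·log₁₀(σ'_f/σ'_0) = 0.39×6.9/(1+0.91)×log₁₀(87.412/36.712)
    = 1.4089 × 0.37676 = 0.5308 m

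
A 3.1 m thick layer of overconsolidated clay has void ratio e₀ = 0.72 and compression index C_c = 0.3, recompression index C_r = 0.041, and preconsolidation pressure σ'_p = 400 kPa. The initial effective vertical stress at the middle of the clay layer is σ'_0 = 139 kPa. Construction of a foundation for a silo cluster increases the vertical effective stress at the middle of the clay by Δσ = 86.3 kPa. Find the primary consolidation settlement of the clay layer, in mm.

S_c ≈ 15.5 mm

Final effective stress: σ'_f = 139 + 86.3 = 225.3 kPa.
σ'_f = 225.3 ≤ σ'_p = 400 kPa, so the clay remains overconsolidated and only the recompression index applies:
S_c = C_r·H/(1+e₀)·log₁₀(σ'_f/σ'_0) = 0.041×3.1/1.72×log₁₀(225.3/139)
    = 0.073894 × 0.20975 = 0.0155 m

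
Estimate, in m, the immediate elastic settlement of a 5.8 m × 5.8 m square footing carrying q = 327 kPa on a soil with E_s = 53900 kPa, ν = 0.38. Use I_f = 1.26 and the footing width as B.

Immediate (elastic) settlement: S_e = q·B·(1−ν²)/E_s · I_f.
S_e = 327 × 5.8 × (1 − 0.38²) / 53900 × 1.26
    = 327 × 5.8 × 0.8556 / 53900 × 1.26
    = 0.03793 m

S_e ≈ 0.0379 m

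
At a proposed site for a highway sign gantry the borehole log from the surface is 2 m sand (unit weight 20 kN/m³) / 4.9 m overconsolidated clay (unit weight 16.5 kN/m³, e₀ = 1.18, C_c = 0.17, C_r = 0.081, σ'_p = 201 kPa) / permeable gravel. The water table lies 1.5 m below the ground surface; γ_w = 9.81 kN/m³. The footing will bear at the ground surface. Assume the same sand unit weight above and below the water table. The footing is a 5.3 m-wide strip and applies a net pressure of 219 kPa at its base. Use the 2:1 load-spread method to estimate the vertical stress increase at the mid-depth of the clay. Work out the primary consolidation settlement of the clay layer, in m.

Mid-depth of clay below the ground surface: z = 2 + 4.9/2 = 4.45 m.
Total vertical stress at mid-clay: σ_v = 20×2 + 16.5×2.45 = 80.425 kPa.
Pore pressure: u = 9.81×(4.45 − 1.5) = 28.94 kPa.
Initial effective stress: σ'_0 = σ_v − u = 80.425 − 28.94 = 51.485 kPa.
Stress increase at mid-clay by the 2:1 spreading method:
Δσ = qB/(B+z) = 219×5.3/(5.3+4.45) = 119.05 kPa
Final effective stress: σ'_f = 51.485 + 119.05 = 170.53 kPa.
σ'_f = 170.53 ≤ σ'_p = 201 kPa, so the clay remains overconsolidated and only the recompression index applies:
S_c = C_r·H/(1+e₀)·log₁₀(σ'_f/σ'_0) = 0.081×4.9/2.18×log₁₀(170.53/51.485)
    = 0.18206 × 0.52012 = 0.09469 m

S_c ≈ 0.0947 m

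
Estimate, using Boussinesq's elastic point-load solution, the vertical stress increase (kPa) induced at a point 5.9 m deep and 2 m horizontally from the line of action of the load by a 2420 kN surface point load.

Δσ_z ≈ 25.3 kPa

Boussinesq vertical stress below a point load on an elastic half-space:
Δσ_z = 3P/(2πz²) · [1 + (r/z)²]^(−5/2)
r/z = 2/5.9 = 0.33898; [1+(r/z)²]^(−5/2) = 0.76191.
Δσ_z = 3×2420/(2π×5.9²) × 0.76191 = 33.193 × 0.76191 = 25.29 kPa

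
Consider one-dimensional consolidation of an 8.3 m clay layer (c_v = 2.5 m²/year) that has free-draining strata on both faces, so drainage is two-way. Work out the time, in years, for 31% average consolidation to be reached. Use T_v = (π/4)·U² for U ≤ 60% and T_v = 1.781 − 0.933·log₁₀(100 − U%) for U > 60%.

Drainage path length: H_d = H/2 = 4.15 m (double drainage).
U ≤ 60%: T_v = (π/4)·U² = (π/4)×0.31² = 0.075477.
t = T_v·H_d²/c_v = 0.075477×4.15²/2.5 = 0.52 years.

t ≈ 0.52 years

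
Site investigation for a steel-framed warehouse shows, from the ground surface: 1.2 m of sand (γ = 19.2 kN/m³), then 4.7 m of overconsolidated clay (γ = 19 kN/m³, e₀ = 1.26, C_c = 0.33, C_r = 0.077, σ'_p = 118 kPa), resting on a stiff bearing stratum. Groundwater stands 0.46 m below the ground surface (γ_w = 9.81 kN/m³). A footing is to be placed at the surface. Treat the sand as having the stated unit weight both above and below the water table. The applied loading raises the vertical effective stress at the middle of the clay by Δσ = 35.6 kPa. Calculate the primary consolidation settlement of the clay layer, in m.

S_c ≈ 0.0465 m

Mid-depth of clay below the ground surface: z = 1.2 + 4.7/2 = 3.55 m.
Total vertical stress at mid-clay: σ_v = 19.2×1.2 + 19×2.35 = 67.69 kPa.
Pore pressure: u = 9.81×(3.55 − 0.46) = 30.313 kPa.
Initial effective stress: σ'_0 = σ_v − u = 67.69 − 30.313 = 37.377 kPa.
Final effective stress: σ'_f = 37.377 + 35.6 = 72.977 kPa.
σ'_f = 72.977 ≤ σ'_p = 118 kPa, so the clay remains overconsolidated and only the recompression index applies:
S_c = C_r·H/(1+e₀)·log₁₀(σ'_f/σ'_0) = 0.077×4.7/2.26×log₁₀(72.977/37.377)
    = 0.16013 × 0.29058 = 0.04653 m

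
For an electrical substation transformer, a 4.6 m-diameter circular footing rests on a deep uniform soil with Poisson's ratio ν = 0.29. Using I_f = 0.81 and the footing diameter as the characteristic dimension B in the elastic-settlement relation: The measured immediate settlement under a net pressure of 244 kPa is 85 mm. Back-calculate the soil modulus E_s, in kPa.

S_e = q·B·(1−ν²)/E_s · I_f  ⇒  E_s = q·B·(1−ν²)·I_f / S_e.
E_s = 244 × 4.6 × 0.9159 × 0.81 / 0.085 = 9796 kPa

E_s ≈ 9800 kPa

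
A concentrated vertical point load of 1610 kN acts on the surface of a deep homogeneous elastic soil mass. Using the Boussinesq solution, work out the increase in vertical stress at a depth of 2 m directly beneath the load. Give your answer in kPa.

Δσ_z ≈ 192 kPa

Boussinesq vertical stress below a point load on an elastic half-space:
Δσ_z = 3P/(2πz²) · [1 + (r/z)²]^(−5/2)
r/z = 0/2 = 0; [1+(r/z)²]^(−5/2) = 1.
Δσ_z = 3×1610/(2π×2²) × 1 = 192.18 × 1 = 192.2 kPa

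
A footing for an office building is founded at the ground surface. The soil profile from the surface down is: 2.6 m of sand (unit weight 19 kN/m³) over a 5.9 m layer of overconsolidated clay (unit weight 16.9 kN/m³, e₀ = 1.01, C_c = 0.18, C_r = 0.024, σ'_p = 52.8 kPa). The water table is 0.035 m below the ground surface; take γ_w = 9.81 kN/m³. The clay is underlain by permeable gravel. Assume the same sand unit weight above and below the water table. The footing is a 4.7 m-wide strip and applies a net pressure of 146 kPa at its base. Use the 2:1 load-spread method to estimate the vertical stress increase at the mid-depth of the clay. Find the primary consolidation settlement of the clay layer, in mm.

Mid-depth of clay below the ground surface: z = 2.6 + 5.9/2 = 5.55 m.
Total vertical stress at mid-clay: σ_v = 19×2.6 + 16.9×2.95 = 99.255 kPa.
Pore pressure: u = 9.81×(5.55 − 0.035) = 54.102 kPa.
Initial effective stress: σ'_0 = σ_v − u = 99.255 − 54.102 = 45.153 kPa.
Stress increase at mid-clay by the 2:1 spreading method:
Δσ = qB/(B+z) = 146×4.7/(4.7+5.55) = 66.946 kPa
Final effective stress: σ'_f = 45.153 + 66.946 = 112.1 kPa.
σ'_f = 112.1 > σ'_p = 52.8 kPa, so the stress path crosses the preconsolidation pressure — recompression up to σ'_p, then virgin compression beyond:
S_c = H/(1+e₀)·[C_r·log₁₀(σ'_p/σ'_0) + C_c·log₁₀(σ'_f/σ'_p)]
    = 5.9/2.01 × [0.024×log₁₀(52.8/45.153) + 0.18×log₁₀(112.1/52.8)]
    = 2.9353 × [0.0016307 + 0.058855] = 0.1775 m

S_c ≈ 178 mm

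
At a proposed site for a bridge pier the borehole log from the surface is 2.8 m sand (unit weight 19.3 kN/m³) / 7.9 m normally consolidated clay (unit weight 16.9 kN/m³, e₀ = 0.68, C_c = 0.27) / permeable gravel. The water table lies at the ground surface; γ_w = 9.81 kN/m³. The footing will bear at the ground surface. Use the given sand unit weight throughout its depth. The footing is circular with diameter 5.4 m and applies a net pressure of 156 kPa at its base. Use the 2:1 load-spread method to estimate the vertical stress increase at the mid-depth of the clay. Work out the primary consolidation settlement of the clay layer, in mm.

S_c ≈ 247 mm

Mid-depth of clay below the ground surface: z = 2.8 + 7.9/2 = 6.75 m.
Total vertical stress at mid-clay: σ_v = 19.3×2.8 + 16.9×3.95 = 120.79 kPa.
Pore pressure: u = 9.81×(6.75 − 0) = 66.218 kPa.
Initial effective stress: σ'_0 = σ_v − u = 120.79 − 66.218 = 54.572 kPa.
Stress increase at mid-clay by the 2:1 spreading method:
Δσ ≈ qD²/(D+z)² = 156×5.4²/(5.4+6.75)² = 30.815 kPa
Final effective stress: σ'_f = σ'_0 + Δσ = 54.572 + 30.815 = 85.387 kPa.
Normally consolidated clay, so the full stress increment lies on the virgin compression line:
S_c = C_c·H/(1+e₀)·log₁₀(σ'_f/σ'_0) = 0.27×7.9/(1+0.68)×log₁₀(85.387/54.572)
    = 1.2696 × 0.19442 = 0.2468 m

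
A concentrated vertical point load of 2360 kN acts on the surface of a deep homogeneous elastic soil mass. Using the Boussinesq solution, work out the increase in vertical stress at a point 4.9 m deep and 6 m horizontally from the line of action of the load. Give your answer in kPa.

Boussinesq vertical stress below a point load on an elastic half-space:
Δσ_z = 3P/(2πz²) · [1 + (r/z)²]^(−5/2)
r/z = 6/4.9 = 1.2245; [1+(r/z)²]^(−5/2) = 0.10126.
Δσ_z = 3×2360/(2π×4.9²) × 0.10126 = 46.931 × 0.10126 = 4.752 kPa

Δσ_z ≈ 4.75 kPa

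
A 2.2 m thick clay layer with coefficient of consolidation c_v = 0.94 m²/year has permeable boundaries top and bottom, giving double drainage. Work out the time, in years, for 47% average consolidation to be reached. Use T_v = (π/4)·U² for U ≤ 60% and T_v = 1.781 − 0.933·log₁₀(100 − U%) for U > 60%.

t ≈ 0.223 years

Drainage path length: H_d = H/2 = 1.1 m (double drainage).
U ≤ 60%: T_v = (π/4)·U² = (π/4)×0.47² = 0.17349.
t = T_v·H_d²/c_v = 0.17349×1.1²/0.94 = 0.2233 years.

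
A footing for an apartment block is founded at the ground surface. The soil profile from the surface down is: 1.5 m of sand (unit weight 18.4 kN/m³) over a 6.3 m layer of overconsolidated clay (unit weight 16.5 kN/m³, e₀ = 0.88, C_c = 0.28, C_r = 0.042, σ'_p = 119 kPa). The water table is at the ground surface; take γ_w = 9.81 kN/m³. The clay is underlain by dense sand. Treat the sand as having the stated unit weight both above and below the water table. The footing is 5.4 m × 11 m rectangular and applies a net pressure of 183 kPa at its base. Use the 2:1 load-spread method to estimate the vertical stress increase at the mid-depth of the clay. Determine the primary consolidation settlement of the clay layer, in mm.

S_c ≈ 67.9 mm

Mid-depth of clay below the ground surface: z = 1.5 + 6.3/2 = 4.65 m.
Total vertical stress at mid-clay: σ_v = 18.4×1.5 + 16.5×3.15 = 79.575 kPa.
Pore pressure: u = 9.81×(4.65 − 0) = 45.617 kPa.
Initial effective stress: σ'_0 = σ_v − u = 79.575 − 45.617 = 33.958 kPa.
Stress increase at mid-clay by the 2:1 spreading method:
Δσ = qBL/((B+z)(L+z)) = 183×5.4×11/((5.4+4.65)(11+4.65)) = 69.113 kPa
Final effective stress: σ'_f = 33.958 + 69.113 = 103.07 kPa.
σ'_f = 103.07 ≤ σ'_p = 119 kPa, so the clay remains overconsolidated and only the recompression index applies:
S_c = C_r·H/(1+e₀)·log₁₀(σ'_f/σ'_0) = 0.042×6.3/1.88×log₁₀(103.07/33.958)
    = 0.14075 × 0.48219 = 0.06787 m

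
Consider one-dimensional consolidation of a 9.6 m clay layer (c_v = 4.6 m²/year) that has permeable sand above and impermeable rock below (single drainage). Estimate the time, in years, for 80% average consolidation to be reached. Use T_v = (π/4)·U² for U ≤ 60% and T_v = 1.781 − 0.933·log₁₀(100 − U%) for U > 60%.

Drainage path length: H_d = H = 9.6 m (single drainage).
U > 60%: T_v = 1.781 − 0.933·log₁₀(100 − 80) = 0.56714.
t = T_v·H_d²/c_v = 0.56714×9.6²/4.6 = 11.36 years.

t ≈ 11.4 years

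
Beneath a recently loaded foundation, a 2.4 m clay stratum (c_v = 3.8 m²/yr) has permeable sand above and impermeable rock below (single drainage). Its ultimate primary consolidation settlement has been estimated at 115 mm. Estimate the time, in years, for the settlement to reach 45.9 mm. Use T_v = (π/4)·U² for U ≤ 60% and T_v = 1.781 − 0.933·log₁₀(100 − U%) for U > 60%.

t ≈ 0.19 years

Drainage path length: H_d = H = 2.4 m (single drainage).
U = S(t)/S_ult = 45.9/115 = 0.3991.
U ≤ 60%: T_v = (π/4)·U² = (π/4)×0.39913² = 0.12512.
t = T_v·H_d²/c_v = 0.12512×2.4²/3.8 = 0.1897 years.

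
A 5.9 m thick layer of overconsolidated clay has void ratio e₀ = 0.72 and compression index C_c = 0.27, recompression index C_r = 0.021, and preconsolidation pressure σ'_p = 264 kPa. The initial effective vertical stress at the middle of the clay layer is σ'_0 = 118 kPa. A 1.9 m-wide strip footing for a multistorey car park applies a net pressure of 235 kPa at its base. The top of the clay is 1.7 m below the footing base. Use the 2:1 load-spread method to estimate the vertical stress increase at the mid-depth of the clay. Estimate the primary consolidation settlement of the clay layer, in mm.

Mid-depth of clay below the footing base: z = 1.7 + 5.9/2 = 4.65 m.
Stress increase at mid-clay by the 2:1 spreading method:
Δσ = qB/(B+z) = 235×1.9/(1.9+4.65) = 68.168 kPa
Final effective stress: σ'_f = 118 + 68.168 = 186.17 kPa.
σ'_f = 186.17 ≤ σ'_p = 264 kPa, so the clay remains overconsolidated and only the recompression index applies:
S_c = C_r·H/(1+e₀)·log₁₀(σ'_f/σ'_0) = 0.021×5.9/1.72×log₁₀(186.17/118)
    = 0.072034 × 0.19803 = 0.01426 m

S_c ≈ 14.3 mm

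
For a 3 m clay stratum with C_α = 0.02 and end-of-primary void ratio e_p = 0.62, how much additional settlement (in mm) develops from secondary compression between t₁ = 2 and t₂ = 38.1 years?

Secondary compression: S_s = C_α·H/(1+e_p)·log₁₀(t₂/t₁)
S_s = 0.02×3/(1+0.62)×log₁₀(38.1/2)
    = 0.03704 × 1.28 = 0.0474 m

S_s ≈ 47.4 mm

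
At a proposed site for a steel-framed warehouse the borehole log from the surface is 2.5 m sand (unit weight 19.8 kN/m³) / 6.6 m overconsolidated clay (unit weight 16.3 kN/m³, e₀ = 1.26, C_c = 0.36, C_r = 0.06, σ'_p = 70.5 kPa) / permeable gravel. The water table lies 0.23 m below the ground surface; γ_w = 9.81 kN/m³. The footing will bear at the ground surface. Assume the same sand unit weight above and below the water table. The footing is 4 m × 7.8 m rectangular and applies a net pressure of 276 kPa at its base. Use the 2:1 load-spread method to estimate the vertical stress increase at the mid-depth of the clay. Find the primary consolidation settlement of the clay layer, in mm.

Mid-depth of clay below the ground surface: z = 2.5 + 6.6/2 = 5.8 m.
Total vertical stress at mid-clay: σ_v = 19.8×2.5 + 16.3×3.3 = 103.29 kPa.
Pore pressure: u = 9.81×(5.8 − 0.23) = 54.642 kPa.
Initial effective stress: σ'_0 = σ_v − u = 103.29 − 54.642 = 48.648 kPa.
Stress increase at mid-clay by the 2:1 spreading method:
Δσ = qBL/((B+z)(L+z)) = 276×4×7.8/((4+5.8)(7.8+5.8)) = 64.61 kPa
Final effective stress: σ'_f = 48.648 + 64.61 = 113.26 kPa.
σ'_f = 113.26 > σ'_p = 70.5 kPa, so the stress path crosses the preconsolidation pressure — recompression up to σ'_p, then virgin compression beyond:
S_c = H/(1+e₀)·[C_r·log₁₀(σ'_p/σ'_0) + C_c·log₁₀(σ'_f/σ'_p)]
    = 6.6/2.26 × [0.06×log₁₀(70.5/48.648) + 0.36×log₁₀(113.26/70.5)]
    = 2.9204 × [0.0096674 + 0.074119] = 0.2447 m

S_c ≈ 245 mm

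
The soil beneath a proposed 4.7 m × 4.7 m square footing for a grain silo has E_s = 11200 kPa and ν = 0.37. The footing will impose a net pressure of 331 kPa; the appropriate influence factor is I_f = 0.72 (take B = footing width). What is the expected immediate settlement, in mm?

S_e ≈ 86.3 mm

Immediate (elastic) settlement: S_e = q·B·(1−ν²)/E_s · I_f.
S_e = 331 × 4.7 × (1 − 0.37²) / 11200 × 0.72
    = 331 × 4.7 × 0.8631 / 11200 × 0.72
    = 0.08632 m = 86.32 mm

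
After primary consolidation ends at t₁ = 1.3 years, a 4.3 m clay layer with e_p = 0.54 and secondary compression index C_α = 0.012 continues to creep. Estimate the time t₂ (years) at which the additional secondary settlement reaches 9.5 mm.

S_s = C_α·H/(1+e_p)·log₁₀(t₂/t₁) ⇒ log₁₀(t₂/t₁) = S_s·(1+e_p)/(C_α·H).
log₁₀(t₂/t₁) = 0.0095 × (1+0.54) / (0.012×4.3) = 0.2835
t₂ = t₁ × 10^0.2835 = 1.3 × 1.921 = 2.497 years

t₂ ≈ 2.5 years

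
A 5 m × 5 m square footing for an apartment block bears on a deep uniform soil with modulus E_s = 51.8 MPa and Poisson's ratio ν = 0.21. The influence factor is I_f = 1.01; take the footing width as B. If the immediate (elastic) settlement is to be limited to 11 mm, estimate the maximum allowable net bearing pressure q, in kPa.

q ≈ 118 kPa

E_s = 51.8 MPa = 51800 kPa.
S_e = q·B·(1−ν²)/E_s · I_f  ⇒  q = S_e·E_s / (B·(1−ν²)·I_f).
q = 0.011 × 51800 / (5 × 0.9559 × 1.01) = 118 kPa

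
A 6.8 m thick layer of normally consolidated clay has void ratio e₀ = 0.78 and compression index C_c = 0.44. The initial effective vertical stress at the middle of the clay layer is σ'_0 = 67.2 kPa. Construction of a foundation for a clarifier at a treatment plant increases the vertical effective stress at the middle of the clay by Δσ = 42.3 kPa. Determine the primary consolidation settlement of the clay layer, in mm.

Final effective stress: σ'_f = σ'_0 + Δσ = 67.2 + 42.3 = 109.5 kPa.
Normally consolidated clay, so the full stress increment lies on the virgin compression line:
S_c = C_c·H/(1+e₀)·log₁₀(σ'_f/σ'_0) = 0.44×6.8/(1+0.78)×log₁₀(109.5/67.2)
    = 1.6809 × 0.21204 = 0.3564 m

S_c ≈ 356 mm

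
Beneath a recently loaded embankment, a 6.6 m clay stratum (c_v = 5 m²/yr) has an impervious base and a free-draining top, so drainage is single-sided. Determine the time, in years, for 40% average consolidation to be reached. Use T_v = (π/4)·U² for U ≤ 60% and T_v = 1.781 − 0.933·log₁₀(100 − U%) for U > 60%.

t ≈ 1.09 years

Drainage path length: H_d = H = 6.6 m (single drainage).
U ≤ 60%: T_v = (π/4)·U² = (π/4)×0.4² = 0.12566.
t = T_v·H_d²/c_v = 0.12566×6.6²/5 = 1.095 years.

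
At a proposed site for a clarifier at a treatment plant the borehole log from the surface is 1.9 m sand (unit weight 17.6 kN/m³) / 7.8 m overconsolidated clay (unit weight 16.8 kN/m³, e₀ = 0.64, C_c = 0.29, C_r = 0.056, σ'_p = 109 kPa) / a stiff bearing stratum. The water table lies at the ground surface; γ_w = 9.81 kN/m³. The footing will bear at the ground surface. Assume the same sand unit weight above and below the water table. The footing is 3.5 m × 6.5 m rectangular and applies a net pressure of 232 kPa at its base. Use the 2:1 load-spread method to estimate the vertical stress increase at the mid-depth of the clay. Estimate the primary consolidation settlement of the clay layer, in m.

S_c ≈ 0.0857 m

Mid-depth of clay below the ground surface: z = 1.9 + 7.8/2 = 5.8 m.
Total vertical stress at mid-clay: σ_v = 17.6×1.9 + 16.8×3.9 = 98.96 kPa.
Pore pressure: u = 9.81×(5.8 − 0) = 56.898 kPa.
Initial effective stress: σ'_0 = σ_v − u = 98.96 − 56.898 = 42.062 kPa.
Stress increase at mid-clay by the 2:1 spreading method:
Δσ = qBL/((B+z)(L+z)) = 232×3.5×6.5/((3.5+5.8)(6.5+5.8)) = 46.14 kPa
Final effective stress: σ'_f = 42.062 + 46.14 = 88.202 kPa.
σ'_f = 88.202 ≤ σ'_p = 109 kPa, so the clay remains overconsolidated and only the recompression index applies:
S_c = C_r·H/(1+e₀)·log₁₀(σ'_f/σ'_0) = 0.056×7.8/1.64×log₁₀(88.202/42.062)
    = 0.26634 × 0.32159 = 0.08565 m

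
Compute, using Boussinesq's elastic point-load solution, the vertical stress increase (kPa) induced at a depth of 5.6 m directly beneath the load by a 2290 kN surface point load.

Δσ_z ≈ 34.9 kPa

Boussinesq vertical stress below a point load on an elastic half-space:
Δσ_z = 3P/(2πz²) · [1 + (r/z)²]^(−5/2)
r/z = 0/5.6 = 0; [1+(r/z)²]^(−5/2) = 1.
Δσ_z = 3×2290/(2π×5.6²) × 1 = 34.866 × 1 = 34.87 kPa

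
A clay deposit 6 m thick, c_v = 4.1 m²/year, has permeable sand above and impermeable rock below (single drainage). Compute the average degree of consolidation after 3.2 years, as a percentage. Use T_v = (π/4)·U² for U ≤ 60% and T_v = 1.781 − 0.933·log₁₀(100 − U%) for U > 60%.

U ≈ 67 %

Drainage path length: H_d = H = 6 m (single drainage).
T_v = c_v·t/H_d² = 4.1×3.2/6² = 0.36444.
T_v = 0.36444 corresponds to the U > 60% branch:
U = 1 − 10^((1.781 − T_v)/0.933)/100 = 0.6702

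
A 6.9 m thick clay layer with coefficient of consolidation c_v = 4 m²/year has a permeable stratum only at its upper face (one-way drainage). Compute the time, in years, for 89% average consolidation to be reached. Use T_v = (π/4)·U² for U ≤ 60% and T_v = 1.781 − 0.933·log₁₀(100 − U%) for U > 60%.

Drainage path length: H_d = H = 6.9 m (single drainage).
U > 60%: T_v = 1.781 − 0.933·log₁₀(100 − 89) = 0.80938.
t = T_v·H_d²/c_v = 0.80938×6.9²/4 = 9.634 years.

t ≈ 9.63 years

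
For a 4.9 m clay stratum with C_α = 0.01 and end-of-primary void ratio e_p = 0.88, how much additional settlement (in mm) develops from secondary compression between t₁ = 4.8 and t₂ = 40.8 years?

S_s ≈ 24.2 mm

Secondary compression: S_s = C_α·H/(1+e_p)·log₁₀(t₂/t₁)
S_s = 0.01×4.9/(1+0.88)×log₁₀(40.8/4.8)
    = 0.02606 × 0.9294 = 0.02422 m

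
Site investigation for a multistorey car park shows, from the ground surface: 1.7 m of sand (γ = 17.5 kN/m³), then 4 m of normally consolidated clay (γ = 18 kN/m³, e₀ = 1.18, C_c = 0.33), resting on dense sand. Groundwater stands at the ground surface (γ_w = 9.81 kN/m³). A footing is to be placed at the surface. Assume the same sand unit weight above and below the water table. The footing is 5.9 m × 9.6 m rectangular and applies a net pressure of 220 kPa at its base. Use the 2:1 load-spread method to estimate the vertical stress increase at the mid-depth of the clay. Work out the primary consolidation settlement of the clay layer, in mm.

Mid-depth of clay below the ground surface: z = 1.7 + 4/2 = 3.7 m.
Total vertical stress at mid-clay: σ_v = 17.5×1.7 + 18×2 = 65.75 kPa.
Pore pressure: u = 9.81×(3.7 − 0) = 36.297 kPa.
Initial effective stress: σ'_0 = σ_v − u = 65.75 − 36.297 = 29.453 kPa.
Stress increase at mid-clay by the 2:1 spreading method:
Δσ = qBL/((B+z)(L+z)) = 220×5.9×9.6/((5.9+3.7)(9.6+3.7)) = 97.594 kPa
Final effective stress: σ'_f = σ'_0 + Δσ = 29.453 + 97.594 = 127.05 kPa.
Normally consolidated clay, so the full stress increment lies on the virgin compression line:
S_c = C_c·H/(1+e₀)·log₁₀(σ'_f/σ'_0) = 0.33×4/(1+1.18)×log₁₀(127.05/29.453)
    = 0.6055 × 0.63485 = 0.3844 m

S_c ≈ 384 mm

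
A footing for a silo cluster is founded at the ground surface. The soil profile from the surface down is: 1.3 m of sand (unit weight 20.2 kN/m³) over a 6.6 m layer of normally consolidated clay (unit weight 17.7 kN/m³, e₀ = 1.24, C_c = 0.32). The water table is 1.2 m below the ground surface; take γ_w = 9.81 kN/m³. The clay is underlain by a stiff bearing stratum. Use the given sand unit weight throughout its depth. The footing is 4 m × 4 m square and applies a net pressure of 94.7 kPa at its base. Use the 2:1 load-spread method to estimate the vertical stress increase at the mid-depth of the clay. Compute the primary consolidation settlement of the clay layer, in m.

Mid-depth of clay below the ground surface: z = 1.3 + 6.6/2 = 4.6 m.
Total vertical stress at mid-clay: σ_v = 20.2×1.3 + 17.7×3.3 = 84.67 kPa.
Pore pressure: u = 9.81×(4.6 − 1.2) = 33.354 kPa.
Initial effective stress: σ'_0 = σ_v − u = 84.67 − 33.354 = 51.316 kPa.
Stress increase at mid-clay by the 2:1 spreading method:
Δσ = qBL/((B+z)(L+z)) = 94.7×4×4/((4+4.6)(4+4.6)) = 20.487 kPa
Final effective stress: σ'_f = σ'_0 + Δσ = 51.316 + 20.487 = 71.803 kPa.
Normally consolidated clay, so the full stress increment lies on the virgin compression line:
S_c = C_c·H/(1+e₀)·log₁₀(σ'_f/σ'_0) = 0.32×6.6/(1+1.24)×log₁₀(71.803/51.316)
    = 0.94286 × 0.14589 = 0.1376 m

S_c ≈ 0.138 m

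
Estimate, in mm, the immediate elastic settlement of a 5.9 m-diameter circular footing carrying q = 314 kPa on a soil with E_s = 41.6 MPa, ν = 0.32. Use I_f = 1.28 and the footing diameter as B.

S_e ≈ 51.2 mm

Immediate (elastic) settlement: S_e = q·B·(1−ν²)/E_s · I_f.
E_s = 41.6 MPa = 41600 kPa.
S_e = 314 × 5.9 × (1 − 0.32²) / 41600 × 1.28
    = 314 × 5.9 × 0.8976 / 41600 × 1.28
    = 0.05117 m = 51.17 mm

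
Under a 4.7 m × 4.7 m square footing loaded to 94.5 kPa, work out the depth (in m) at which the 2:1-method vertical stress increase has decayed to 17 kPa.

z ≈ 6.38 m

2:1 spreading — at depth z the loaded area has grown by z in each plan dimension:
qB²/(B+z)² = Δσ_z ⇒ z = B(√(q/Δσ_z) − 1) = 4.7×(√(94.5/17) − 1) = 6.381 m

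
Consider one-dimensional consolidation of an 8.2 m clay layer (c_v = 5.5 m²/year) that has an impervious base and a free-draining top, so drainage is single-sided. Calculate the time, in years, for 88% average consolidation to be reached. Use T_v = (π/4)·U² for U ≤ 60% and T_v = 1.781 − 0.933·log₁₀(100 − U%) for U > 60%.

Drainage path length: H_d = H = 8.2 m (single drainage).
U > 60%: T_v = 1.781 − 0.933·log₁₀(100 − 88) = 0.77412.
t = T_v·H_d²/c_v = 0.77412×8.2²/5.5 = 9.464 years.

t ≈ 9.46 years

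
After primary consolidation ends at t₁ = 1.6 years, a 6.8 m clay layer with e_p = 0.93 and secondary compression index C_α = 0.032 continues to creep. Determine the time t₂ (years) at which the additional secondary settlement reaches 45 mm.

S_s = C_α·H/(1+e_p)·log₁₀(t₂/t₁) ⇒ log₁₀(t₂/t₁) = S_s·(1+e_p)/(C_α·H).
log₁₀(t₂/t₁) = 0.045 × (1+0.93) / (0.032×6.8) = 0.3991
t₂ = t₁ × 10^0.3991 = 1.6 × 2.507 = 4.011 years

t₂ ≈ 4.01 years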